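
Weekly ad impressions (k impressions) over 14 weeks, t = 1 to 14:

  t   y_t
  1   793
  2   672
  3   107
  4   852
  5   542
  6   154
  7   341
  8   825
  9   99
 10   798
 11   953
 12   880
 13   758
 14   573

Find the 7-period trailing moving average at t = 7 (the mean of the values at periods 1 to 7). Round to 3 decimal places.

494.429

Sum of periods 1–7: 793 + 672 + 107 + 852 + 542 + 154 + 341 = 3461
Divide by 7: 3461 / 7 = 494.429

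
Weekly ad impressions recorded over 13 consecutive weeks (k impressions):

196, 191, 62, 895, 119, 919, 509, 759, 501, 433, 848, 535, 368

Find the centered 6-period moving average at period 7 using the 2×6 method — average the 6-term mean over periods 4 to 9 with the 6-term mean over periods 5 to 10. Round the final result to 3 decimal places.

578.500

Sum over 4–9: 895 + 119 + 919 + 509 + 759 + 501 = 3702
Sum over 5–10: 119 + 919 + 509 + 759 + 501 + 433 = 3240
CMA at t=7 = (3702 + 3240) / (2·6) = 6942 / 12 = 578.500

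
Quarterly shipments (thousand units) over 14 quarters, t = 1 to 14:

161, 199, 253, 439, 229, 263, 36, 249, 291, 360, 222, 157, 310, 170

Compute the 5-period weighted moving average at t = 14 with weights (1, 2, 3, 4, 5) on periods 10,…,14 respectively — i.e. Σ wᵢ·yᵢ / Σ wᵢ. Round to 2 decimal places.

Weighted sum: 1·360 + 2·222 + 3·157 + 4·310 + 5·170 = 360 + 444 + 471 + 1240 + 850 = 3365
Weight total: 1 + 2 + 3 + 4 + 5 = 15
WMA = 3365 / 15 = 224.33

224.33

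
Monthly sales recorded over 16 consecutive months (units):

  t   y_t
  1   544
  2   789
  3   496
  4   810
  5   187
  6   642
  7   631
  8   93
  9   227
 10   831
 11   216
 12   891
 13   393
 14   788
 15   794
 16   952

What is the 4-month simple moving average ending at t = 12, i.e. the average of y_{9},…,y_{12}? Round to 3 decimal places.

541.250

Sum of periods 9–12: 227 + 831 + 216 + 891 = 2165
Divide by 4: 2165 / 4 = 541.250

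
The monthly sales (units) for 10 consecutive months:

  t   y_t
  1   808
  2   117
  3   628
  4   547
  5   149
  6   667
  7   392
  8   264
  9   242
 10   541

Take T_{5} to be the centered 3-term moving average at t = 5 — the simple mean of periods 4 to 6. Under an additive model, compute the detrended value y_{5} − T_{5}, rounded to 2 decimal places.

Trend T_5 = (547 + 149 + 667) / 3 = 1363/3 = 454.3333
Detrended value: 149 − 454.3333 = -305.33

-305.33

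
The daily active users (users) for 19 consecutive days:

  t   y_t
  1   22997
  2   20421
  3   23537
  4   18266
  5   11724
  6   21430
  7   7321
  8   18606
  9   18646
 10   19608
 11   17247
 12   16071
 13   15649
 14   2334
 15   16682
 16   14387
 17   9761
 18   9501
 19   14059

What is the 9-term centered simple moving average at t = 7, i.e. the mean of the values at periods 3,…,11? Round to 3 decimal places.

Sum of periods 3–11: 23537 + 18266 + 11724 + 21430 + 7321 + 18606 + 18646 + 19608 + 17247 = 156385
Divide by 9: 156385 / 9 = 17376.111

17376.111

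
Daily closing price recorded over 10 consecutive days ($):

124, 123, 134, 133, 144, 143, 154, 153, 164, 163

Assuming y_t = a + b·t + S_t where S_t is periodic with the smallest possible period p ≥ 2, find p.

First differences y_{t+1} − y_t: -1, 11, -1, 11, -1, 11, …
The difference pattern repeats every 2 terms and not for any smaller step, so p = 2.

2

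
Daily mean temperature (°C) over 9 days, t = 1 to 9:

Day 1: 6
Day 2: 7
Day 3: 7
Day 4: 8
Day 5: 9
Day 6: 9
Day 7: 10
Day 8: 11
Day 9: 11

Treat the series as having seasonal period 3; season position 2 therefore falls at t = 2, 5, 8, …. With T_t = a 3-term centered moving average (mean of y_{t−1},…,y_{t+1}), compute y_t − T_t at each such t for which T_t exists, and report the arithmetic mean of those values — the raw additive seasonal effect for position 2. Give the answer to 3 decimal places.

0.333

Season position 2 occurs at t = 2, 5, 8 (where T_t is defined).
t=2: T_2 = 6.66667; y_2 − T_2 = 7 − 6.66667 = 0.33333
t=5: T_5 = 8.66667; y_5 − T_5 = 9 − 8.66667 = 0.33333
t=8: T_8 = 10.66667; y_8 − T_8 = 11 − 10.66667 = 0.33333
Mean deviation: (0.33333 + 0.33333 + 0.33333) / 3 = 0.333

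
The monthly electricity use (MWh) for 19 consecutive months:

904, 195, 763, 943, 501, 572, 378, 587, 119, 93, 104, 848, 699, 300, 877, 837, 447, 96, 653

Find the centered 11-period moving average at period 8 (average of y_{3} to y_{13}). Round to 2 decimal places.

509.73

Sum of periods 3–13: 763 + 943 + 501 + 572 + 378 + 587 + 119 + 93 + 104 + 848 + 699 = 5607
Divide by 11: 5607 / 11 = 509.73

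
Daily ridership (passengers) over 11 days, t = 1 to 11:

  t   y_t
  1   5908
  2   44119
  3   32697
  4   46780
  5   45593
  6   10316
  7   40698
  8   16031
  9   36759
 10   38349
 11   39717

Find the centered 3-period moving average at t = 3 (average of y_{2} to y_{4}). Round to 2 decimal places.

41198.67

Sum of periods 2–4: 44119 + 32697 + 46780 = 123596
Divide by 3: 123596 / 3 = 41198.67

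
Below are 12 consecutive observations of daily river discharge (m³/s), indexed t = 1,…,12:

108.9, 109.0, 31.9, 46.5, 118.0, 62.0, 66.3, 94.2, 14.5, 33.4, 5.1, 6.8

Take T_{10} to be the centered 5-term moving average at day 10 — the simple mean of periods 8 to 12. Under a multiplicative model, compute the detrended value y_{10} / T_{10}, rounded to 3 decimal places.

Trend T_10 = (94.2 + 14.5 + 33.4 + 5.1 + 6.8) / 5 = 154.0/5 = 30.80000
Ratio to trend: 33.4 / 30.80000 = 1.084

1.084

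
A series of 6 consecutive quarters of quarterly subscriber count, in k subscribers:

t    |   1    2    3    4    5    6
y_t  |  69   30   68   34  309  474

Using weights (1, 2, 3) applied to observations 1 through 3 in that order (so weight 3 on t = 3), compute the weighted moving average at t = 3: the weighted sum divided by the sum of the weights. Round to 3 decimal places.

55.500

Weighted sum: 1·69 + 2·30 + 3·68 = 69 + 60 + 204 = 333
Weight total: 1 + 2 + 3 = 6
WMA = 333 / 6 = 55.500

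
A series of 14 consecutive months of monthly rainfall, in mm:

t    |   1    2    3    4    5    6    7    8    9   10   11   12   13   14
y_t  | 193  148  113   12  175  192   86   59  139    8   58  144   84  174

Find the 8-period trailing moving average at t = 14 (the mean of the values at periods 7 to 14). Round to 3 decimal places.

Sum of periods 7–14: 86 + 59 + 139 + 8 + 58 + 144 + 84 + 174 = 752
Divide by 8: 752 / 8 = 94.000

94.000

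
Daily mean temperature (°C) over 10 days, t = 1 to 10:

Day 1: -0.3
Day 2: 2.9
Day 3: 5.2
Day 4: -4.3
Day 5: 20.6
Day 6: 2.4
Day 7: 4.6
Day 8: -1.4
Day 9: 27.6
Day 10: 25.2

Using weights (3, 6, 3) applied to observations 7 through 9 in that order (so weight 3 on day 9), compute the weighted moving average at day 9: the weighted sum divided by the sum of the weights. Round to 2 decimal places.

7.35

Weighted sum: 3·4.6 + 6·-1.4 + 3·27.6 = 13.8 + -8.4 + 82.8 = 88.2
Weight total: 3 + 6 + 3 = 12
WMA = 88.2 / 12 = 7.35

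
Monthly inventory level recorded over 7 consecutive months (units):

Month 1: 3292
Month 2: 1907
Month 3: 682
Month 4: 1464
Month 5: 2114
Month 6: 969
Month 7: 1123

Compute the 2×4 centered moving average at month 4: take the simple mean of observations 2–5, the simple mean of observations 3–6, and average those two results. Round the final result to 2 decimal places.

Sum over 2–5: 1907 + 682 + 1464 + 2114 = 6167
Sum over 3–6: 682 + 1464 + 2114 + 969 = 5229
CMA at t=4 = (6167 + 5229) / (2·4) = 11396 / 8 = 1424.50

1424.50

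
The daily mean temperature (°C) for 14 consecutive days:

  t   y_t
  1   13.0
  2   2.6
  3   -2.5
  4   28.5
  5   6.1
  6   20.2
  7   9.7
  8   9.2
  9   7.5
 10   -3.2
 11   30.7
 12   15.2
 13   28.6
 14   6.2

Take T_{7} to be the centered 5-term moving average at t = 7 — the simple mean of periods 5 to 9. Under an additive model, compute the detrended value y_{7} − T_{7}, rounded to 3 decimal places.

Trend T_7 = (6.1 + 20.2 + 9.7 + 9.2 + 7.5) / 5 = 52.7/5 = 10.54000
Detrended value: 9.7 − 10.54000 = -0.840

-0.840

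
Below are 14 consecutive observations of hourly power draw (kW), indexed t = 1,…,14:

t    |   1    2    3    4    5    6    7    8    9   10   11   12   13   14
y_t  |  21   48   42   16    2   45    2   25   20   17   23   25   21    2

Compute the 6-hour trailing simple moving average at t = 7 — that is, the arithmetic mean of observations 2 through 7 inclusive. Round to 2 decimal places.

25.83

Sum of periods 2–7: 48 + 42 + 16 + 2 + 45 + 2 = 155
Divide by 6: 155 / 6 = 25.83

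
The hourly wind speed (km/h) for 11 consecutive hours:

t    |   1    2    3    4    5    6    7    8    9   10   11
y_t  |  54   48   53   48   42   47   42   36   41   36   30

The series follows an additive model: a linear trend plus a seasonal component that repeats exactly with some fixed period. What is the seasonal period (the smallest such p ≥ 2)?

3

First differences y_{t+1} − y_t: -6, 5, -5, -6, 5, -5, -6, 5, …
The difference pattern repeats every 3 terms and not for any smaller step, so p = 3.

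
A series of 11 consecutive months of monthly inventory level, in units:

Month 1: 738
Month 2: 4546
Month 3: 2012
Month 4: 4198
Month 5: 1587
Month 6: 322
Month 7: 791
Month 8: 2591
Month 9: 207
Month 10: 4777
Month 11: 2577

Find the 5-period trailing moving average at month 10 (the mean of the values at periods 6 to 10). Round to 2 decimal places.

1737.60

Sum of periods 6–10: 322 + 791 + 2591 + 207 + 4777 = 8688
Divide by 5: 8688 / 5 = 1737.60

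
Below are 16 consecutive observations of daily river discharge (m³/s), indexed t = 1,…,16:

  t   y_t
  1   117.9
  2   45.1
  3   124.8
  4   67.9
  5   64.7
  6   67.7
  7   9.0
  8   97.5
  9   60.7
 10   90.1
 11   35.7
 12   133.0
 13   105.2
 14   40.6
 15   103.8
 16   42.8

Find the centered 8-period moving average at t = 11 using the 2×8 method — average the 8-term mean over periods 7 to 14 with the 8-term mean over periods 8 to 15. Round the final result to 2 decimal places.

77.40

Sum over 7–14: 9.0 + 97.5 + 60.7 + 90.1 + 35.7 + 133.0 + 105.2 + 40.6 = 571.8
Sum over 8–15: 97.5 + 60.7 + 90.1 + 35.7 + 133.0 + 105.2 + 40.6 + 103.8 = 666.6
CMA at t=11 = (571.8 + 666.6) / (2·8) = 1238.4 / 16 = 77.40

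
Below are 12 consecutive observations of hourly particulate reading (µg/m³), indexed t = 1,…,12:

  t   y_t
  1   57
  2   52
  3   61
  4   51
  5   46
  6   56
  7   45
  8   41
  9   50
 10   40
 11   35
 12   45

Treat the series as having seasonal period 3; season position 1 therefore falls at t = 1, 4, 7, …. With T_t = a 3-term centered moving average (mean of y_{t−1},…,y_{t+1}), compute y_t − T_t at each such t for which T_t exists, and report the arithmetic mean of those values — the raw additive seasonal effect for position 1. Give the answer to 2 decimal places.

-1.89

Season position 1 occurs at t = 4, 7, 10 (where T_t is defined).
t=4: T_4 = 52.6667; y_4 − T_4 = 51 − 52.6667 = -1.6667
t=7: T_7 = 47.3333; y_7 − T_7 = 45 − 47.3333 = -2.3333
t=10: T_10 = 41.6667; y_10 − T_10 = 40 − 41.6667 = -1.6667
Mean deviation: (-1.6667 + -2.3333 + -1.6667) / 3 = -1.89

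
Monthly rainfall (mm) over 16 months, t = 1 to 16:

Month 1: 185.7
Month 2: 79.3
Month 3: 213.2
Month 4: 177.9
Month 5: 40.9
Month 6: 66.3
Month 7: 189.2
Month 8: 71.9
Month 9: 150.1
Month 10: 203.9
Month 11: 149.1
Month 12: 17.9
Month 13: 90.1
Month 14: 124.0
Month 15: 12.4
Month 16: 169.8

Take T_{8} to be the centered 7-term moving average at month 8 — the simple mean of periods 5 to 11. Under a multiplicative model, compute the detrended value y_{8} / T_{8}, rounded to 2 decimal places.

0.58

Trend T_8 = (40.9 + 66.3 + 189.2 + 71.9 + 150.1 + 203.9 + 149.1) / 7 = 871.4/7 = 124.4857
Ratio to trend: 71.9 / 124.4857 = 0.58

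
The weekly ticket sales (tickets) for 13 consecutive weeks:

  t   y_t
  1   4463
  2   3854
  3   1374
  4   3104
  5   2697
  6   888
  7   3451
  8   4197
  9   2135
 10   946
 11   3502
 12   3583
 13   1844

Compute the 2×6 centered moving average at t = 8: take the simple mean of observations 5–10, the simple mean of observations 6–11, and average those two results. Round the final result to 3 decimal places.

2452.750

Sum over 5–10: 2697 + 888 + 3451 + 4197 + 2135 + 946 = 14314
Sum over 6–11: 888 + 3451 + 4197 + 2135 + 946 + 3502 = 15119
CMA at t=8 = (14314 + 15119) / (2·6) = 29433 / 12 = 2452.750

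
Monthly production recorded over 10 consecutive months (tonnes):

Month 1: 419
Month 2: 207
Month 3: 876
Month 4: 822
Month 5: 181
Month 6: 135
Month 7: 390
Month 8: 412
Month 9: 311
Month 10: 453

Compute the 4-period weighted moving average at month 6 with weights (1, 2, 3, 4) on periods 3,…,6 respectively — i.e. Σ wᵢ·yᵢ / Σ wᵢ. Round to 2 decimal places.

360.30

Weighted sum: 1·876 + 2·822 + 3·181 + 4·135 = 876 + 1644 + 543 + 540 = 3603
Weight total: 1 + 2 + 3 + 4 = 10
WMA = 3603 / 10 = 360.30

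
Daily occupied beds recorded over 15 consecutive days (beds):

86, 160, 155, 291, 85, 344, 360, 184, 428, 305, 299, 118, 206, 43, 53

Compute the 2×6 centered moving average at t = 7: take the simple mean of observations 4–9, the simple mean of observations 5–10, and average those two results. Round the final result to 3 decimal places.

Sum over 4–9: 291 + 85 + 344 + 360 + 184 + 428 = 1692
Sum over 5–10: 85 + 344 + 360 + 184 + 428 + 305 = 1706
CMA at t=7 = (1692 + 1706) / (2·6) = 3398 / 12 = 283.167

283.167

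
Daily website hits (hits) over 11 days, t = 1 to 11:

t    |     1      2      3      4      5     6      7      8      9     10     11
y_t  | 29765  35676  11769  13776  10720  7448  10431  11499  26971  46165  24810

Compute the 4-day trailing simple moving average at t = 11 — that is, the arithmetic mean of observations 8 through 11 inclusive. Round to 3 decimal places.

Sum of periods 8–11: 11499 + 26971 + 46165 + 24810 = 109445
Divide by 4: 109445 / 4 = 27361.250

27361.250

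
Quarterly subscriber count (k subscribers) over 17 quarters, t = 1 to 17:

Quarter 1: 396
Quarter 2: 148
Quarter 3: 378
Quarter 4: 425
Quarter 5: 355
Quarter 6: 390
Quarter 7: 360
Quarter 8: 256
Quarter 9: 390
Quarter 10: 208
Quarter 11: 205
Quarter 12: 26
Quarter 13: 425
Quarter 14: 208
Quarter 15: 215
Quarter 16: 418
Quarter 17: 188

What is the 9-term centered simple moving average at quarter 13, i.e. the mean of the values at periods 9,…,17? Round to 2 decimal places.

Sum of periods 9–17: 390 + 208 + 205 + 26 + 425 + 208 + 215 + 418 + 188 = 2283
Divide by 9: 2283 / 9 = 253.67

253.67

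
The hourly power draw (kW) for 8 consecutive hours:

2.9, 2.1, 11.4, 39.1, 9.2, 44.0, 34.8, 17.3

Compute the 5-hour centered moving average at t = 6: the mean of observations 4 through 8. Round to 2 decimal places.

Sum of periods 4–8: 39.1 + 9.2 + 44.0 + 34.8 + 17.3 = 144.4
Divide by 5: 144.4 / 5 = 28.88

28.88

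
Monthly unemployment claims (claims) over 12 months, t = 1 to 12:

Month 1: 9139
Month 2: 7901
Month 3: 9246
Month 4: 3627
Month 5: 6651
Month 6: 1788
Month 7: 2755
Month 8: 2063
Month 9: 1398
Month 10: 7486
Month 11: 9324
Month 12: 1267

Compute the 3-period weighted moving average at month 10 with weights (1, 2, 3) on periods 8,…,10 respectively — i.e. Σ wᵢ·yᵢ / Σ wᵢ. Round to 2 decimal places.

4552.83

Weighted sum: 1·2063 + 2·1398 + 3·7486 = 2063 + 2796 + 22458 = 27317
Weight total: 1 + 2 + 3 = 6
WMA = 27317 / 6 = 4552.83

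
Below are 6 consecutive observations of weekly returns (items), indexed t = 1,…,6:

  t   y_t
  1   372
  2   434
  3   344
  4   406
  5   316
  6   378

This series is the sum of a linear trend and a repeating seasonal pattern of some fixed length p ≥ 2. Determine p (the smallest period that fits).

First differences y_{t+1} − y_t: 62, -90, 62, -90, 62, …
The difference pattern repeats every 2 terms and not for any smaller step, so p = 2.

2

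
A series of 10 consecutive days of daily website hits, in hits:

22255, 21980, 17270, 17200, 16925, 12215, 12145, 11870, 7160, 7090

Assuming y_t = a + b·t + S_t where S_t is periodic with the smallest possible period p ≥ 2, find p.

3

First differences y_{t+1} − y_t: -275, -4710, -70, -275, -4710, -70, -275, -4710, …
The difference pattern repeats every 3 terms and not for any smaller step, so p = 3.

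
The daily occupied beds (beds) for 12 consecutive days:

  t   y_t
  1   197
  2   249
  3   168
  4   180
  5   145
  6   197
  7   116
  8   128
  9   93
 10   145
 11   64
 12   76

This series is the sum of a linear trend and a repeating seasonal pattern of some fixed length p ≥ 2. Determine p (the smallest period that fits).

First differences y_{t+1} − y_t: 52, -81, 12, -35, 52, -81, 12, -35, 52, -81, …
The difference pattern repeats every 4 terms and not for any smaller step, so p = 4.

4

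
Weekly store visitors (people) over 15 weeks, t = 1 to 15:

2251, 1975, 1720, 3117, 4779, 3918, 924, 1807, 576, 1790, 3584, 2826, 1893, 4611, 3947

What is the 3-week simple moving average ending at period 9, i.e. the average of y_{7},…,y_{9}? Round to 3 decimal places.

Sum of periods 7–9: 924 + 1807 + 576 = 3307
Divide by 3: 3307 / 3 = 1102.333

1102.333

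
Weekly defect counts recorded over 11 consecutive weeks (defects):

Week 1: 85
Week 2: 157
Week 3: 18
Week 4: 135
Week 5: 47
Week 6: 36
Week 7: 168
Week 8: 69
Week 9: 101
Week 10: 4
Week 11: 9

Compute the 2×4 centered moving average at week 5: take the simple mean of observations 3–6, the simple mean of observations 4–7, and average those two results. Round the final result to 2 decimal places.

Sum over 3–6: 18 + 135 + 47 + 36 = 236
Sum over 4–7: 135 + 47 + 36 + 168 = 386
CMA at t=5 = (236 + 386) / (2·4) = 622 / 8 = 77.75

77.75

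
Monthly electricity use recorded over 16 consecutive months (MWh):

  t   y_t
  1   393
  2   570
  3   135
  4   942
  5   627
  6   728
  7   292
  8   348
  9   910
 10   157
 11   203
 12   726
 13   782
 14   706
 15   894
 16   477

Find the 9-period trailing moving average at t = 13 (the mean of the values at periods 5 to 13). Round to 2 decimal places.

Sum of periods 5–13: 627 + 728 + 292 + 348 + 910 + 157 + 203 + 726 + 782 = 4773
Divide by 9: 4773 / 9 = 530.33

530.33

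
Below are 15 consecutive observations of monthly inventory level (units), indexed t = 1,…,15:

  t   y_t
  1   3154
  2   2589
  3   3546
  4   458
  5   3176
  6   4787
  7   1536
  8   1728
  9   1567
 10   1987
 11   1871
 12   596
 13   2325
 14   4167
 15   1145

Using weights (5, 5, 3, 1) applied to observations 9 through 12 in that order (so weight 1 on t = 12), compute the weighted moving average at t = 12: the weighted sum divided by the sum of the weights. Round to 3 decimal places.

1712.786

Weighted sum: 5·1567 + 5·1987 + 3·1871 + 1·596 = 7835 + 9935 + 5613 + 596 = 23979
Weight total: 5 + 5 + 3 + 1 = 14
WMA = 23979 / 14 = 1712.786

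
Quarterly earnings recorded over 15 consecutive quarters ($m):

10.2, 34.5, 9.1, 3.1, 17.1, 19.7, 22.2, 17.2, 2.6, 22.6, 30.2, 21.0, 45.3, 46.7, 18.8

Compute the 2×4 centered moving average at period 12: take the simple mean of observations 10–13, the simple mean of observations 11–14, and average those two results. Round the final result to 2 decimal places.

32.79

Sum over 10–13: 22.6 + 30.2 + 21.0 + 45.3 = 119.1
Sum over 11–14: 30.2 + 21.0 + 45.3 + 46.7 = 143.2
CMA at t=12 = (119.1 + 143.2) / (2·4) = 262.3 / 8 = 32.79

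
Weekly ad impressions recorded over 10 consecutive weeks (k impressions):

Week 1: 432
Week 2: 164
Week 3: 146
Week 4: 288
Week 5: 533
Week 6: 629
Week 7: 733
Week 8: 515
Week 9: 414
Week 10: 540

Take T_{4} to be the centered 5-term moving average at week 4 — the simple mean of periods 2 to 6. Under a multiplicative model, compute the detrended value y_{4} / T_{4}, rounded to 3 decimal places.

Trend T_4 = (164 + 146 + 288 + 533 + 629) / 5 = 1760/5 = 352.00000
Ratio to trend: 288 / 352.00000 = 0.818

0.818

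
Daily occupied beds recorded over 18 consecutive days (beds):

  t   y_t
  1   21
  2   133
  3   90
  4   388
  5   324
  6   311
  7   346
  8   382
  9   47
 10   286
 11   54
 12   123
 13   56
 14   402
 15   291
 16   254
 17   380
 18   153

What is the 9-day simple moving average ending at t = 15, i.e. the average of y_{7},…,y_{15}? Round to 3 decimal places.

220.778

Sum of periods 7–15: 346 + 382 + 47 + 286 + 54 + 123 + 56 + 402 + 291 = 1987
Divide by 9: 1987 / 9 = 220.778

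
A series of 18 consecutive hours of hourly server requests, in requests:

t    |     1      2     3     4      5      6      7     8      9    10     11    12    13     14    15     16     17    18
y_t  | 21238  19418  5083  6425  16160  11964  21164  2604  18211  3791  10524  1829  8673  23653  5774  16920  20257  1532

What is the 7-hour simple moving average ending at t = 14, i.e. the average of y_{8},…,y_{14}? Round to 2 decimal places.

9897.86

Sum of periods 8–14: 2604 + 18211 + 3791 + 10524 + 1829 + 8673 + 23653 = 69285
Divide by 7: 69285 / 7 = 9897.86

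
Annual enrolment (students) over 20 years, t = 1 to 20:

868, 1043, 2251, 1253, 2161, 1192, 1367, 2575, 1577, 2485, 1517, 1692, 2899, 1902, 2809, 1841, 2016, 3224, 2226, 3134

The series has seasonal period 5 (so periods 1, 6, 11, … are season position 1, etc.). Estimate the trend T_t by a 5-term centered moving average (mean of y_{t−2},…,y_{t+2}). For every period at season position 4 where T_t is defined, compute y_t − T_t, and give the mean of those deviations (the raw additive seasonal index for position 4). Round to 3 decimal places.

Season position 4 occurs at t = 4, 9, 14 (where T_t is defined).
t=4: T_4 = 1580.00000; y_4 − T_4 = 1253 − 1580.00000 = -327.00000
t=9: T_9 = 1904.20000; y_9 − T_9 = 1577 − 1904.20000 = -327.20000
t=14: T_14 = 2228.60000; y_14 − T_14 = 1902 − 2228.60000 = -326.60000
Mean deviation: (-327.00000 + -327.20000 + -326.60000) / 3 = -326.933

-326.933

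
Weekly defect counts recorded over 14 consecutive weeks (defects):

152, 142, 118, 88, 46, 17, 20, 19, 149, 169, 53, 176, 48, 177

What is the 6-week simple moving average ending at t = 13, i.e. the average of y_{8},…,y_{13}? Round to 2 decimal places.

Sum of periods 8–13: 19 + 149 + 169 + 53 + 176 + 48 = 614
Divide by 6: 614 / 6 = 102.33

102.33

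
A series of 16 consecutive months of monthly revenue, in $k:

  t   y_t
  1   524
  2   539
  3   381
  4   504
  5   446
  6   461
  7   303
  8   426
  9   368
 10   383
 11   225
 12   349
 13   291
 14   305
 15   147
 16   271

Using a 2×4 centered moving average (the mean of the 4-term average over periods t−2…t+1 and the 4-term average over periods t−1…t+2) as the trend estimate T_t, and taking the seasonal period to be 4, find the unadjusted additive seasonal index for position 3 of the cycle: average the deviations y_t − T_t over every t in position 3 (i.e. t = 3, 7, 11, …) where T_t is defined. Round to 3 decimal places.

-96.375

Season position 3 occurs at t = 3, 7, 11 (where T_t is defined).
t=3: T_3 = 477.25000; y_3 − T_3 = 381 − 477.25000 = -96.25000
t=7: T_7 = 399.25000; y_7 − T_7 = 303 − 399.25000 = -96.25000
t=11: T_11 = 321.62500; y_11 − T_11 = 225 − 321.62500 = -96.62500
Mean deviation: (-96.25000 + -96.25000 + -96.62500) / 3 = -96.375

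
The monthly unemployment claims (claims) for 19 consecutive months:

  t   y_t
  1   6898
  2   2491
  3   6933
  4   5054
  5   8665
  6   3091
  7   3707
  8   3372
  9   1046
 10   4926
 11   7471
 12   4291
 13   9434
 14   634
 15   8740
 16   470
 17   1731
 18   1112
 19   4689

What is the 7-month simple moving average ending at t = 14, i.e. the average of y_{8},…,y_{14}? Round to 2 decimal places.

Sum of periods 8–14: 3372 + 1046 + 4926 + 7471 + 4291 + 9434 + 634 = 31174
Divide by 7: 31174 / 7 = 4453.43

4453.43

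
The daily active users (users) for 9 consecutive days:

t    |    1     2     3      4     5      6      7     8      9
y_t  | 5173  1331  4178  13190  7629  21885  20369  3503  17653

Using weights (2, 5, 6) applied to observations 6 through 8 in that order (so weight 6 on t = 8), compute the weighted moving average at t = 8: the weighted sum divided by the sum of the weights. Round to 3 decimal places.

12817.923

Weighted sum: 2·21885 + 5·20369 + 6·3503 = 43770 + 101845 + 21018 = 166633
Weight total: 2 + 5 + 6 = 13
WMA = 166633 / 13 = 12817.923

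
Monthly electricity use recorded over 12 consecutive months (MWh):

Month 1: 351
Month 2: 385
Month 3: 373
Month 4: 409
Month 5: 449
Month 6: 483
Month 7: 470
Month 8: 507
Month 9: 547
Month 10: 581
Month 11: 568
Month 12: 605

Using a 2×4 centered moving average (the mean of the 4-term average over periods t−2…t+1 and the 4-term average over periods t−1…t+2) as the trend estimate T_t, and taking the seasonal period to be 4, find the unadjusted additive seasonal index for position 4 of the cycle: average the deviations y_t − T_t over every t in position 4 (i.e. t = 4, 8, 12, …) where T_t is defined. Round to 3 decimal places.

-7.125

Season position 4 occurs at t = 4, 8 (where T_t is defined).
t=4: T_4 = 416.25000; y_4 − T_4 = 409 − 416.25000 = -7.25000
t=8: T_8 = 514.00000; y_8 − T_8 = 507 − 514.00000 = -7.00000
Mean deviation: (-7.25000 + -7.00000) / 2 = -7.125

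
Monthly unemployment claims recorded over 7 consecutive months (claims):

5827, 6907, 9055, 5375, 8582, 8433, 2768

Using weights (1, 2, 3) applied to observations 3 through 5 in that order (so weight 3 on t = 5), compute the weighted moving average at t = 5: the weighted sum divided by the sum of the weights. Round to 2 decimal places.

7591.83

Weighted sum: 1·9055 + 2·5375 + 3·8582 = 9055 + 10750 + 25746 = 45551
Weight total: 1 + 2 + 3 = 6
WMA = 45551 / 6 = 7591.83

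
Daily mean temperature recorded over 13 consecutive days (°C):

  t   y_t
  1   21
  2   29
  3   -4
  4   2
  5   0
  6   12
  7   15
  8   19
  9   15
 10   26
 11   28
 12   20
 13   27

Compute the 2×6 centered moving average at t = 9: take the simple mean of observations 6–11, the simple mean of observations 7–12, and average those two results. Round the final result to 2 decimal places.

19.83

Sum over 6–11: 12 + 15 + 19 + 15 + 26 + 28 = 115
Sum over 7–12: 15 + 19 + 15 + 26 + 28 + 20 = 123
CMA at t=9 = (115 + 123) / (2·6) = 238 / 12 = 19.83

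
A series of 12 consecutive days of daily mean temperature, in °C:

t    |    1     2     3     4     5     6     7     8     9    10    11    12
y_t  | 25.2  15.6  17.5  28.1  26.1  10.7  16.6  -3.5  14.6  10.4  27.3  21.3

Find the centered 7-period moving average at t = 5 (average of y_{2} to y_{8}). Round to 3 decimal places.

Sum of periods 2–8: 15.6 + 17.5 + 28.1 + 26.1 + 10.7 + 16.6 + (-3.5) = 111.1
Divide by 7: 111.1 / 7 = 15.871

15.871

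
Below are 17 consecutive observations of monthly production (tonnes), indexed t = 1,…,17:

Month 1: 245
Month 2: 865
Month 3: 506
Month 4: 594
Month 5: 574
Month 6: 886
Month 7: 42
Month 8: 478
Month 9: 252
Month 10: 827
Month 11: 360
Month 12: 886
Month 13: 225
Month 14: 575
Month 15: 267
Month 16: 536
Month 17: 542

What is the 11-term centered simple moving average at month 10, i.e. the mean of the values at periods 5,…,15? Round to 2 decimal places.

Sum of periods 5–15: 574 + 886 + 42 + 478 + 252 + 827 + 360 + 886 + 225 + 575 + 267 = 5372
Divide by 11: 5372 / 11 = 488.36

488.36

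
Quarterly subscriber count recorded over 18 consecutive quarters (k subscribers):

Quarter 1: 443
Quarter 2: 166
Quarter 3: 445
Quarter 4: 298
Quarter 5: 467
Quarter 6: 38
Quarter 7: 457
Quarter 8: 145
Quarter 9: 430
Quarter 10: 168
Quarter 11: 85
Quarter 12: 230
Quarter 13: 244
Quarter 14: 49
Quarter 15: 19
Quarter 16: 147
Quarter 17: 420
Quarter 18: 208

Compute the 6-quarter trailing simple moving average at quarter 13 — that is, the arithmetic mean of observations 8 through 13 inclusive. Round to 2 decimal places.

Sum of periods 8–13: 145 + 430 + 168 + 85 + 230 + 244 = 1302
Divide by 6: 1302 / 6 = 217.00

217.00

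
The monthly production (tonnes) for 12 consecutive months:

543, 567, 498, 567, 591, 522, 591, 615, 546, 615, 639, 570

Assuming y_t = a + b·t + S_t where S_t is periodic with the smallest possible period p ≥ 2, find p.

3

First differences y_{t+1} − y_t: 24, -69, 69, 24, -69, 69, 24, -69, …
The difference pattern repeats every 3 terms and not for any smaller step, so p = 3.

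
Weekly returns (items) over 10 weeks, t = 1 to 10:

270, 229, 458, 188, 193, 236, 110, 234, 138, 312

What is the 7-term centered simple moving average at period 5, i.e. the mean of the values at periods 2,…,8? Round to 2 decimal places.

Sum of periods 2–8: 229 + 458 + 188 + 193 + 236 + 110 + 234 = 1648
Divide by 7: 1648 / 7 = 235.43

235.43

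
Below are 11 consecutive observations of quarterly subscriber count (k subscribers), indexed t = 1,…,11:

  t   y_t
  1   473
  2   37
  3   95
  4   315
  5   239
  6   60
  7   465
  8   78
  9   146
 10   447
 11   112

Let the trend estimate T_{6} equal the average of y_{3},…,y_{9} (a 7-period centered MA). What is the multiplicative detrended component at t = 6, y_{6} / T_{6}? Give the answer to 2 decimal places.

Trend T_6 = (95 + 315 + 239 + 60 + 465 + 78 + 146) / 7 = 1398/7 = 199.7143
Ratio to trend: 60 / 199.7143 = 0.30

0.30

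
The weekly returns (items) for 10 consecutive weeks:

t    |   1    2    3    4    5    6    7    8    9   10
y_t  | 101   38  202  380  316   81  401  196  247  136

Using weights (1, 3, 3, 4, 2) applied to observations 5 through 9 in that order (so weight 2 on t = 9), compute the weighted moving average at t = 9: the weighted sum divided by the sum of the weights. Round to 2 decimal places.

Weighted sum: 1·316 + 3·81 + 3·401 + 4·196 + 2·247 = 316 + 243 + 1203 + 784 + 494 = 3040
Weight total: 1 + 3 + 3 + 4 + 2 = 13
WMA = 3040 / 13 = 233.85

233.85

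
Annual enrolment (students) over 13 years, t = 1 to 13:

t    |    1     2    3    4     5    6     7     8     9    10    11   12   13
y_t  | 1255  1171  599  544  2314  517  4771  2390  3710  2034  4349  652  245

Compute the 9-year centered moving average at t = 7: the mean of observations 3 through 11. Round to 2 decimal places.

Sum of periods 3–11: 599 + 544 + 2314 + 517 + 4771 + 2390 + 3710 + 2034 + 4349 = 21228
Divide by 9: 21228 / 9 = 2358.67

2358.67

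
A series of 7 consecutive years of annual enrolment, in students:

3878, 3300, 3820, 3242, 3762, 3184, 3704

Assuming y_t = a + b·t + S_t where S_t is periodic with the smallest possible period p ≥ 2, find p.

First differences y_{t+1} − y_t: -578, 520, -578, 520, -578, 520, …
The difference pattern repeats every 2 terms and not for any smaller step, so p = 2.

2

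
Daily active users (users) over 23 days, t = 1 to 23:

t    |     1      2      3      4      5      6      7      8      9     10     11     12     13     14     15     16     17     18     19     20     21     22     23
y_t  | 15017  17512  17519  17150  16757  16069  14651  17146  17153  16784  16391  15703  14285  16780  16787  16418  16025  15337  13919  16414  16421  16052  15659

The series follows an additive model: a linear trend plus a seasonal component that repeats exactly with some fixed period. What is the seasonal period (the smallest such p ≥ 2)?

First differences y_{t+1} − y_t: 2495, 7, -369, -393, -688, -1418, 2495, 7, -369, -393, -688, -1418, 2495, 7, …
The difference pattern repeats every 6 terms and not for any smaller step, so p = 6.

6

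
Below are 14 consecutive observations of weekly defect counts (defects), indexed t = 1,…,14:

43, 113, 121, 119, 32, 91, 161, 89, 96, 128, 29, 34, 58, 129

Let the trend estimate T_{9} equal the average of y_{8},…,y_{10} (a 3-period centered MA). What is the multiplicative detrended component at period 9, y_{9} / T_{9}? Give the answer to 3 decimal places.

Trend T_9 = (89 + 96 + 128) / 3 = 313/3 = 104.33333
Ratio to trend: 96 / 104.33333 = 0.920

0.920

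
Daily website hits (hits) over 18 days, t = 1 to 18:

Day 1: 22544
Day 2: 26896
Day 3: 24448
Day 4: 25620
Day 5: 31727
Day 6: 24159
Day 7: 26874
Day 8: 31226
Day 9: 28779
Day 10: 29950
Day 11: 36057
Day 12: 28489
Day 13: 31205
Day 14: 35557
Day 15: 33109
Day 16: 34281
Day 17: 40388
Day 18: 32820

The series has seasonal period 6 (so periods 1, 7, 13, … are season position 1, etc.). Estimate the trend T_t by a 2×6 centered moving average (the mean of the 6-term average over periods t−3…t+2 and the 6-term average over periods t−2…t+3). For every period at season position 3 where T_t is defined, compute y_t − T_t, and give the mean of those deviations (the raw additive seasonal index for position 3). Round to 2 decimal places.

Season position 3 occurs at t = 9, 15 (where T_t is defined).
t=9: T_9 = 29868.3333; y_9 − T_9 = 28779 − 29868.3333 = -1089.3333
t=15: T_15 = 34199.0833; y_15 − T_15 = 33109 − 34199.0833 = -1090.0833
Mean deviation: (-1089.3333 + -1090.0833) / 2 = -1089.71

-1089.71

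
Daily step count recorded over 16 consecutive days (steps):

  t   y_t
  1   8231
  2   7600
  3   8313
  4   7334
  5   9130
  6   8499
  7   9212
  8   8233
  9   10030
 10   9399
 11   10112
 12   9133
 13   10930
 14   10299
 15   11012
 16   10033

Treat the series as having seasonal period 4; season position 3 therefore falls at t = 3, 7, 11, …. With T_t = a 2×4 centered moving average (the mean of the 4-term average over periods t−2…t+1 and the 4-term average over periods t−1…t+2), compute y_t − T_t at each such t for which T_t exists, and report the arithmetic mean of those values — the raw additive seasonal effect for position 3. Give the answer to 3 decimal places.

331.042

Season position 3 occurs at t = 3, 7, 11 (where T_t is defined).
t=3: T_3 = 7981.87500; y_3 − T_3 = 8313 − 7981.87500 = 331.12500
t=7: T_7 = 8881.00000; y_7 − T_7 = 9212 − 8881.00000 = 331.00000
t=11: T_11 = 9781.00000; y_11 − T_11 = 10112 − 9781.00000 = 331.00000
Mean deviation: (331.12500 + 331.00000 + 331.00000) / 3 = 331.042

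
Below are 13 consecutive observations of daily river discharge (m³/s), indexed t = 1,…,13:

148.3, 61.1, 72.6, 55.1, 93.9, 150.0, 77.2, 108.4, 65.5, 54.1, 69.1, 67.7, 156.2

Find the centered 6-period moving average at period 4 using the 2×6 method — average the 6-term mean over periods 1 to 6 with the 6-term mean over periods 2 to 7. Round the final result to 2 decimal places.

90.91

Sum over 1–6: 148.3 + 61.1 + 72.6 + 55.1 + 93.9 + 150.0 = 581.0
Sum over 2–7: 61.1 + 72.6 + 55.1 + 93.9 + 150.0 + 77.2 = 509.9
CMA at t=4 = (581.0 + 509.9) / (2·6) = 1090.9 / 12 = 90.91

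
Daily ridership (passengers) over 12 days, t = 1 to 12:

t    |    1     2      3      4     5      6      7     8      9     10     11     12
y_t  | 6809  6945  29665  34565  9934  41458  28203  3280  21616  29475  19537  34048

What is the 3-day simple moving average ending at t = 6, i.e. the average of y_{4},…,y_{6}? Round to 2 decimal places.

28652.33

Sum of periods 4–6: 34565 + 9934 + 41458 = 85957
Divide by 3: 85957 / 3 = 28652.33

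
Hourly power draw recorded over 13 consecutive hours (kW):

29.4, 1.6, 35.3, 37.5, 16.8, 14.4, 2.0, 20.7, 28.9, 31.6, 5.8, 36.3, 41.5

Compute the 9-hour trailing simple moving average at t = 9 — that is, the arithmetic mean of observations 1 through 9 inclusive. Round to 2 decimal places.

Sum of periods 1–9: 29.4 + 1.6 + 35.3 + 37.5 + 16.8 + 14.4 + 2.0 + 20.7 + 28.9 = 186.6
Divide by 9: 186.6 / 9 = 20.73

20.73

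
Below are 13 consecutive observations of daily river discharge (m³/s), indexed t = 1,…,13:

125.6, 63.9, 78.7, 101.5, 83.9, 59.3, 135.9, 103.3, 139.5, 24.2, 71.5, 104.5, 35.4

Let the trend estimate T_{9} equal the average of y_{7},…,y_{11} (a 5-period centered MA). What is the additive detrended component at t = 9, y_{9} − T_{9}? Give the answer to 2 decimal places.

44.62

Trend T_9 = (135.9 + 103.3 + 139.5 + 24.2 + 71.5) / 5 = 474.4/5 = 94.8800
Detrended value: 139.5 − 94.8800 = 44.62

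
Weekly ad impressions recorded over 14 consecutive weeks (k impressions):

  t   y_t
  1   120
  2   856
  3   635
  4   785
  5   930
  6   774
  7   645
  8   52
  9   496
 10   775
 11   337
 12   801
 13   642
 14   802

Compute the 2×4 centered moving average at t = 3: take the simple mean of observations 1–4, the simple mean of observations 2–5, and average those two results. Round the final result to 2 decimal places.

Sum over 1–4: 120 + 856 + 635 + 785 = 2396
Sum over 2–5: 856 + 635 + 785 + 930 = 3206
CMA at t=3 = (2396 + 3206) / (2·4) = 5602 / 8 = 700.25

700.25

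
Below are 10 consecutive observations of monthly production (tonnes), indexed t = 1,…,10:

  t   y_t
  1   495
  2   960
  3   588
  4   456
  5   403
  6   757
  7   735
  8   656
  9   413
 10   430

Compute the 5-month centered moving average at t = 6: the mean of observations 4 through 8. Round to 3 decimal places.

Sum of periods 4–8: 456 + 403 + 757 + 735 + 656 = 3007
Divide by 5: 3007 / 5 = 601.400

601.400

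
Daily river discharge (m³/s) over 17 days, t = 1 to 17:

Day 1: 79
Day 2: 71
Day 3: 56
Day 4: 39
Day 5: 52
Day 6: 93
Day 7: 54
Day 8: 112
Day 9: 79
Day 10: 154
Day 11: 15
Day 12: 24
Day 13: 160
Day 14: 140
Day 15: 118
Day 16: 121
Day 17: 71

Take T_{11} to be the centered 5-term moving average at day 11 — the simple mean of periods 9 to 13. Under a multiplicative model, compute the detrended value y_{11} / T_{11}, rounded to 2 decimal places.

Trend T_11 = (79 + 154 + 15 + 24 + 160) / 5 = 432/5 = 86.4000
Ratio to trend: 15 / 86.4000 = 0.17

0.17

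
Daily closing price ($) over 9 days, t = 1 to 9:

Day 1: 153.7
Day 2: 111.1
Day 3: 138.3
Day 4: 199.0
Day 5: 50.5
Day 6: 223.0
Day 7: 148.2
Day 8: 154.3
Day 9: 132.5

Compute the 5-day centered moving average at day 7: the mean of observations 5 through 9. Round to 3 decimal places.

141.700

Sum of periods 5–9: 50.5 + 223.0 + 148.2 + 154.3 + 132.5 = 708.5
Divide by 5: 708.5 / 5 = 141.700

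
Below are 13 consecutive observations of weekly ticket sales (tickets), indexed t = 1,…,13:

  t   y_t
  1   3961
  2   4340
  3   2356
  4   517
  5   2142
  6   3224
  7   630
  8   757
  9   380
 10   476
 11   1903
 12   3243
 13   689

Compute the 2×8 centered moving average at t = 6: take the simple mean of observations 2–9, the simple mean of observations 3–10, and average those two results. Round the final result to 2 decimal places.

1551.75

Sum over 2–9: 4340 + 2356 + 517 + 2142 + 3224 + 630 + 757 + 380 = 14346
Sum over 3–10: 2356 + 517 + 2142 + 3224 + 630 + 757 + 380 + 476 = 10482
CMA at t=6 = (14346 + 10482) / (2·8) = 24828 / 16 = 1551.75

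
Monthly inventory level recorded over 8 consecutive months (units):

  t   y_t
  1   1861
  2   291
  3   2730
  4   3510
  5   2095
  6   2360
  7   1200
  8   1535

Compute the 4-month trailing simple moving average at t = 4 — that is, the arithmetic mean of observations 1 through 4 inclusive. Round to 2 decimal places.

Sum of periods 1–4: 1861 + 291 + 2730 + 3510 = 8392
Divide by 4: 8392 / 4 = 2098.00

2098.00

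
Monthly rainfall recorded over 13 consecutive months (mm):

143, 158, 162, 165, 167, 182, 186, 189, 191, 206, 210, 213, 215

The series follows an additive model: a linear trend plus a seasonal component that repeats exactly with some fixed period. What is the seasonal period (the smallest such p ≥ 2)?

4

First differences y_{t+1} − y_t: 15, 4, 3, 2, 15, 4, 3, 2, 15, 4, …
The difference pattern repeats every 4 terms and not for any smaller step, so p = 4.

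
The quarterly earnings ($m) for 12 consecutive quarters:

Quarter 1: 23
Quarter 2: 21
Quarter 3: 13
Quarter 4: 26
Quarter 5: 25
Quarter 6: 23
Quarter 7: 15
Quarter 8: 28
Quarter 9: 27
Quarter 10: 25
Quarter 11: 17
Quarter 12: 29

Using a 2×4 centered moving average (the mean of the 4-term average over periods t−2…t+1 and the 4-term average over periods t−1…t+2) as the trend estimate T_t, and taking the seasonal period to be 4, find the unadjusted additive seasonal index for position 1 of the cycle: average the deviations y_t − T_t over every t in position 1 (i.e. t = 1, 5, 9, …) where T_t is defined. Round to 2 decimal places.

3.00

Season position 1 occurs at t = 5, 9 (where T_t is defined).
t=5: T_5 = 22.0000; y_5 − T_5 = 25 − 22.0000 = 3.0000
t=9: T_9 = 24.0000; y_9 − T_9 = 27 − 24.0000 = 3.0000
Mean deviation: (3.0000 + 3.0000) / 2 = 3.00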